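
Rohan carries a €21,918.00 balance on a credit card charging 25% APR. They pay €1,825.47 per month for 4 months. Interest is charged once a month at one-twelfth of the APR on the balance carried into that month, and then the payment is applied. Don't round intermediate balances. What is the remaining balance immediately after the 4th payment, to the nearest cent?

€16,269.13

Monthly rate r = 25%/12 = 2.08333% = 0.0208333.
Each month: B ← B·(1+r) − €1,825.47.
Month 1: interest €456.62; balance after payment €20,549.15.
Month 2: interest €428.11; balance after payment €19,151.79.
Month 3: interest €399.00; balance after payment €17,725.32.
Month 4: interest €369.28; balance after payment €16,269.13.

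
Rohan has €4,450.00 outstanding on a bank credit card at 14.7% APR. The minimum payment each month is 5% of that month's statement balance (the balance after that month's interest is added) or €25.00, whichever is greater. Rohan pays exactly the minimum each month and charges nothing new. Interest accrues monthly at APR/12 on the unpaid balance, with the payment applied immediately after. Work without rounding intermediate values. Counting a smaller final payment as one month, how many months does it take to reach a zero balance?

Monthly rate r = 14.7%/12 = 1.225% = 0.01225.
While 5% of the post-interest balance exceeds €25.00, each month B ← (B·(1+r))·(1 − 0.05), i.e. B shrinks by the factor (1+r)·0.95 = 0.96164.
This holds for months 1–57. Entering month 58 the balance is €478.64; 5% of the post-interest balance is now below €25.00, so the flat €25.00 minimum applies from here.
From month 58 a fixed €25.00 at rate r clears €478.64 in 22 more payments. Total: 57 + 22 = 79 months.

79 months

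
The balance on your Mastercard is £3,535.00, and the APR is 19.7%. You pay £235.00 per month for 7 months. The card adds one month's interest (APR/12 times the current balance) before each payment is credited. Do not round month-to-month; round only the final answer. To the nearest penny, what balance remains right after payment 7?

Monthly rate r = 19.7%/12 = 1.64167% = 0.0164167.
Each month: B ← B·(1+r) − £235.00.
Month 1: interest £58.03; balance after payment £3,358.03.
Month 2: interest £55.13; balance after payment £3,178.16.
Month 3: interest £52.17; balance after payment £2,995.34.
Month 4: interest £49.17; balance after payment £2,809.51.
Month 5: interest £46.12; balance after payment £2,620.63.
Month 6: interest £43.02; balance after payment £2,428.65.
Month 7: interest £39.87; balance after payment £2,233.52.

£2,233.52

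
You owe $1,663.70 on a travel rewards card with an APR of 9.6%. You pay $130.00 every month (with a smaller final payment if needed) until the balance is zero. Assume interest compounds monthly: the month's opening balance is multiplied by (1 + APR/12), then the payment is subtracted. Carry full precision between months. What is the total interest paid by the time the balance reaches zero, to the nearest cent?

$98.60

Monthly rate r = 9.6%/12 = 0.8% = 0.008.
Payoff takes n = ⌈−ln(1 − rB₀/P)/ln(1+r)⌉ = ⌈13.555⌉ = 14 payments; the last is $72.30.
Total paid = 13·$130.00 + $72.30 = $1,762.30.
Total interest = total paid − principal = $1,762.30 − $1,663.70 = $98.60.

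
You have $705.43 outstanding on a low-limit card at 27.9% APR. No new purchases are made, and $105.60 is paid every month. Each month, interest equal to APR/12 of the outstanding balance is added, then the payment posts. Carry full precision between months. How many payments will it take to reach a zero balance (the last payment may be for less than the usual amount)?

8 months

Monthly rate r = 27.9%/12 = 2.325% = 0.02325.
Recurrence: B ← B·(1+r) − $105.60.
Month 1: interest $16.40; balance after payment $616.23.
Month 2: interest $14.33; balance after payment $524.96.
Closed form: n = −ln(1 − rB₀/P)/ln(1+r) = −ln(0.84469)/ln(1.02325) ≈ 7.344, so the balance reaches zero during payment 8.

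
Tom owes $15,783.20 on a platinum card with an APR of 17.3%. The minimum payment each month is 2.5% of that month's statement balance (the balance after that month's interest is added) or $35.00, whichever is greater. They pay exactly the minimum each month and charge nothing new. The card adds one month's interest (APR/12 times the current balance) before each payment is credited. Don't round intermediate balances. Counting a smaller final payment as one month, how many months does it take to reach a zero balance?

281 months

Monthly rate r = 17.3%/12 = 1.44167% = 0.0144167.
While 2.5% of the post-interest balance exceeds $35.00, each month B ← (B·(1+r))·(1 − 0.025), i.e. B shrinks by the factor (1+r)·0.975 = 0.98906.
This holds for months 1–222. Entering month 223 the balance is $1,371.69; 2.5% of the post-interest balance is now below $35.00, so the flat $35.00 minimum applies from here.
From month 223 a fixed $35.00 at rate r clears $1,371.69 in 59 more payments. Total: 222 + 59 = 281 months.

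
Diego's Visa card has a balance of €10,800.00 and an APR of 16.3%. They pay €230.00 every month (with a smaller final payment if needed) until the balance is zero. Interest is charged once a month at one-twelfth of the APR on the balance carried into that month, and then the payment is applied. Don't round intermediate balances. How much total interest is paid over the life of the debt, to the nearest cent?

Monthly rate r = 16.3%/12 = 1.35833% = 0.0135833.
Payoff takes n = ⌈−ln(1 − rB₀/P)/ln(1+r)⌉ = ⌈75.277⌉ = 76 payments; the last is €64.03.
Total paid = 75·€230.00 + €64.03 = €17,314.03.
Total interest = total paid − principal = €17,314.03 − €10,800.00 = €6,514.03.

€6,514.03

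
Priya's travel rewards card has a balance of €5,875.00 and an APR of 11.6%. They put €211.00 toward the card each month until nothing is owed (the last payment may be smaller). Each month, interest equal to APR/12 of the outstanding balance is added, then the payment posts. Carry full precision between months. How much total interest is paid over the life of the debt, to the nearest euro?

Monthly rate r = 11.6%/12 = 0.966667% = 0.00966667.
Payoff takes n = ⌈−ln(1 − rB₀/P)/ln(1+r)⌉ = ⌈32.593⌉ = 33 payments; the last is €125.39.
Total paid = 32·€211.00 + €125.39 = €6,877.39.
Total interest = total paid − principal = €6,877.39 − €5,875.00 = €1,002.39.

€1,002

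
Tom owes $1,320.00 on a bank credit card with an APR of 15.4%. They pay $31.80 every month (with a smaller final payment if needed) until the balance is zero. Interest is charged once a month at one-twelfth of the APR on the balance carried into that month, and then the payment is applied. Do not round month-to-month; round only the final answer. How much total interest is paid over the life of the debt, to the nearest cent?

Monthly rate r = 15.4%/12 = 1.28333% = 0.0128333.
Payoff takes n = ⌈−ln(1 − rB₀/P)/ln(1+r)⌉ = ⌈59.662⌉ = 60 payments; the last is $21.10.
Total paid = 59·$31.80 + $21.10 = $1,897.30.
Total interest = total paid − principal = $1,897.30 − $1,320.00 = $577.30.

$577.30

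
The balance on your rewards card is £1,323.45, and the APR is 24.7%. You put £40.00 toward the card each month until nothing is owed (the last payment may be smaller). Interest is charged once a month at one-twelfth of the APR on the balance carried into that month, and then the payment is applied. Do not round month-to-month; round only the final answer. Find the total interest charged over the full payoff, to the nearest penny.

£919.88

Monthly rate r = 24.7%/12 = 2.05833% = 0.0205833.
Payoff takes n = ⌈−ln(1 − rB₀/P)/ln(1+r)⌉ = ⌈56.082⌉ = 57 payments; the last is £3.33.
Total paid = 56·£40.00 + £3.33 = £2,243.33.
Total interest = total paid − principal = £2,243.33 − £1,323.45 = £919.88.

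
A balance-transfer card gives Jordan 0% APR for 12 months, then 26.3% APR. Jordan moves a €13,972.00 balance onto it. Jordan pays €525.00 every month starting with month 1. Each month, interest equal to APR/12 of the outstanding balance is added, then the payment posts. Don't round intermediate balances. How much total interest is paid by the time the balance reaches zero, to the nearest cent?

€1,677.87

Promo months 1–12 at r₀ = 0%/12 = 0; months 13+ at r₁ = 26.3%/12 = 0.0219167.
After month 12 (no interest yet): B = €13,972.00 − 12·€525.00 = €7,672.00.
Then at r₁ with €525.00/mo: n₂ = −ln(1 − r₁·B/P)/ln(1+r₁) ≈ 17.81 → 18 more payments.
Total paid = 29·€525.00 + €424.87 = €15,649.87; interest = €15,649.87 − €13,972.00 = €1,677.87.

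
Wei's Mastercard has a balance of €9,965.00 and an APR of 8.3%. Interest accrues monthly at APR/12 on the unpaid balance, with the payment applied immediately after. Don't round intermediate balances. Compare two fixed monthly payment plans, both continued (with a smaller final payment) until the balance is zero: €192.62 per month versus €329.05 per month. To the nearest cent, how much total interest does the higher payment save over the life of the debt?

Monthly rate r = 8.3%/12 = 0.691667% = 0.00691667.
At €192.62/mo: n = ⌈−ln(1 − rB₀/P)/ln(1+r)⌉ = 65 payments (last €49.15); total interest = total paid − €9,965.00 = €2,411.83.
At €329.05/mo: 35 payments (last €32.98); total interest €1,255.68.
Interest saved = €2,411.83 − €1,255.68 = €1,156.15.

€1,156.15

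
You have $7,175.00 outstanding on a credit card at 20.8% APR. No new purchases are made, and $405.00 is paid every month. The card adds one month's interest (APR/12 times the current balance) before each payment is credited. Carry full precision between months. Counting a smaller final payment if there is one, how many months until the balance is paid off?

22 payments

Monthly rate r = 20.8%/12 = 1.73333% = 0.0173333.
Recurrence: B ← B·(1+r) − $405.00.
Month 1: interest $124.37; balance after payment $6,894.37.
Month 2: interest $119.50; balance after payment $6,608.87.
Closed form: n = −ln(1 − rB₀/P)/ln(1+r) = −ln(0.69292)/ln(1.01733) ≈ 21.347, so the balance reaches zero during payment 22.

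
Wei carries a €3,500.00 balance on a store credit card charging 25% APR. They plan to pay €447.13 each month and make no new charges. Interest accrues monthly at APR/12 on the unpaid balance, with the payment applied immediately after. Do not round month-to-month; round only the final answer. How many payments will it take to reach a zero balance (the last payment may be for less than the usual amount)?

9 payments

Monthly rate r = 25%/12 = 2.08333% = 0.0208333.
Recurrence: B ← B·(1+r) − €447.13.
Month 1: interest €72.92; balance after payment €3,125.79.
Month 2: interest €65.12; balance after payment €2,743.78.
Closed form: n = −ln(1 − rB₀/P)/ln(1+r) = −ln(0.83692)/ln(1.02083) ≈ 8.634, so the balance reaches zero during payment 9.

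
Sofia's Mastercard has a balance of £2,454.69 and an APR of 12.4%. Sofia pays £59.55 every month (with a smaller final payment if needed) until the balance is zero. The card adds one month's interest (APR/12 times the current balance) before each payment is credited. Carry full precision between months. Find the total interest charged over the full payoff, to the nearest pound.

Monthly rate r = 12.4%/12 = 1.03333% = 0.0103333.
Payoff takes n = ⌈−ln(1 − rB₀/P)/ln(1+r)⌉ = ⌈53.990⌉ = 54 payments; the last is £58.95.
Total paid = 53·£59.55 + £58.95 = £3,215.10.
Total interest = total paid − principal = £3,215.10 − £2,454.69 = £760.41.

£760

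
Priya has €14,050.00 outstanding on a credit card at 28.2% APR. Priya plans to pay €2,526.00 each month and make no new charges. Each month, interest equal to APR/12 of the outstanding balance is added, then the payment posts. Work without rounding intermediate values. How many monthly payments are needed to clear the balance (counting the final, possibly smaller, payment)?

7 months

Monthly rate r = 28.2%/12 = 2.35% = 0.0235.
Recurrence: B ← B·(1+r) − €2,526.00.
Month 1: interest €330.18; balance after payment €11,854.17.
Month 2: interest €278.57; balance after payment €9,606.75.
Closed form: n = −ln(1 − rB₀/P)/ln(1+r) = −ln(0.86929)/ln(1.0235) ≈ 6.031, so the balance reaches zero during payment 7.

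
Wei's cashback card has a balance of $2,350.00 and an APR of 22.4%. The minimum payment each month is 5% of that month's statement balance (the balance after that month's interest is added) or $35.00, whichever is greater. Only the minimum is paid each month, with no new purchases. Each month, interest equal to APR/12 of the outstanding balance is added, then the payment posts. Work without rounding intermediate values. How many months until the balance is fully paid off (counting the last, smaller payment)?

63 months

Monthly rate r = 22.4%/12 = 1.86667% = 0.0186667.
While 5% of the post-interest balance exceeds $35.00, each month B ← (B·(1+r))·(1 − 0.05), i.e. B shrinks by the factor (1+r)·0.95 = 0.96773.
This holds for months 1–38. Entering month 39 the balance is $675.75; 5% of the post-interest balance is now below $35.00, so the flat $35.00 minimum applies from here.
From month 39 a fixed $35.00 at rate r clears $675.75 in 25 more payments. Total: 38 + 25 = 63 months.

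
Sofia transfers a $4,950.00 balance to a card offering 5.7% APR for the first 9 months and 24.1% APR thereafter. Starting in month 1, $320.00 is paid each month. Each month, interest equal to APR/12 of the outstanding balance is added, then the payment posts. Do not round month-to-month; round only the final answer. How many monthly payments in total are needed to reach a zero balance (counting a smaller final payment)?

17 payments

Promo months 1–9 at r₀ = 5.7%/12 = 0.00475; months 10+ at r₁ = 24.1%/12 = 0.0200833.
After month 9: iterate B ← B·(1+r₀) − $320.00 for 9 months → $2,230.35.
Then at r₁ with $320.00/mo: n₂ = −ln(1 − r₁·B/P)/ln(1+r₁) ≈ 7.58 → 8 more payments.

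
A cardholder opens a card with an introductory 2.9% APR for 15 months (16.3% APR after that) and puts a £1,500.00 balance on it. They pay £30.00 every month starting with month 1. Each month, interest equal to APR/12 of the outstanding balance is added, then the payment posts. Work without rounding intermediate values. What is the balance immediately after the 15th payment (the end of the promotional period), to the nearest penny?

£1,097.61

Promo months 1–15 at r₀ = 2.9%/12 = 0.00241667; months 16+ at r₁ = 16.3%/12 = 0.0135833.
After month 15: iterate B ← B·(1+r₀) − £30.00 for 15 months → £1,097.61.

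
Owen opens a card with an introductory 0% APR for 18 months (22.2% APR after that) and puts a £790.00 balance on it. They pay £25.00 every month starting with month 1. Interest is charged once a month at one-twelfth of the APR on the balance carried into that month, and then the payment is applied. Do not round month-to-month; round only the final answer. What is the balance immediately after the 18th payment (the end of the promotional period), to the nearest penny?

Promo months 1–18 at r₀ = 0%/12 = 0; months 19+ at r₁ = 22.2%/12 = 0.0185.
After month 18 (no interest yet): B = £790.00 − 18·£25.00 = £340.00.

£340.00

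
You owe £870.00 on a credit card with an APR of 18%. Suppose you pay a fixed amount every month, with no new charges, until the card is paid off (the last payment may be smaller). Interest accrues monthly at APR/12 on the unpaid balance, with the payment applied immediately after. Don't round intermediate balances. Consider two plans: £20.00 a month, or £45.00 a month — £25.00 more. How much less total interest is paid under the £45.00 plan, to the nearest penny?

Monthly rate r = 18%/12 = 1.5% = 0.015.
At £20.00/mo: n = ⌈−ln(1 − rB₀/P)/ln(1+r)⌉ = 71 payments (last £19.87); total interest = total paid − £870.00 = £549.87.
At £45.00/mo: 24 payments (last £0.16); total interest £165.16.
Interest saved = £549.87 − £165.16 = £384.71.

£384.71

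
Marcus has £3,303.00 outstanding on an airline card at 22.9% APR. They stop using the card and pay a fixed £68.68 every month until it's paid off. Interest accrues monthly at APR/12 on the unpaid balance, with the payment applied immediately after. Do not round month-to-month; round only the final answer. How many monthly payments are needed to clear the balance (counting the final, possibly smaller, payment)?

133 months

Monthly rate r = 22.9%/12 = 1.90833% = 0.0190833.
Recurrence: B ← B·(1+r) − £68.68.
Month 1: interest £63.03; balance after payment £3,297.35.
Month 2: interest £62.92; balance after payment £3,291.60.
Closed form: n = −ln(1 − rB₀/P)/ln(1+r) = −ln(0.082233)/ln(1.01908) ≈ 132.155, so the balance reaches zero during payment 133.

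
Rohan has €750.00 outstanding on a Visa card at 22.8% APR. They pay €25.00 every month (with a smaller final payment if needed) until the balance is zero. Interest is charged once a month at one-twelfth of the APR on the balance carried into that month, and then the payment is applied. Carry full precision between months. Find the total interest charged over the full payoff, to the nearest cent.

Monthly rate r = 22.8%/12 = 1.9% = 0.019.
Payoff takes n = ⌈−ln(1 − rB₀/P)/ln(1+r)⌉ = ⌈44.840⌉ = 45 payments; the last is €21.03.
Total paid = 44·€25.00 + €21.03 = €1,121.03.
Total interest = total paid − principal = €1,121.03 − €750.00 = €371.03.

€371.03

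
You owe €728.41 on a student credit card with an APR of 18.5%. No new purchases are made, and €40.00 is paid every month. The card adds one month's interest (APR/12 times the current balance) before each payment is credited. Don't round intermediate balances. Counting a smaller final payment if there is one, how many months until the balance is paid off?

Monthly rate r = 18.5%/12 = 1.54167% = 0.0154167.
Recurrence: B ← B·(1+r) − €40.00.
Month 1: interest €11.23; balance after payment €699.64.
Month 2: interest €10.79; balance after payment €670.43.
Closed form: n = −ln(1 − rB₀/P)/ln(1+r) = −ln(0.71926)/ln(1.01542) ≈ 21.540, so the balance reaches zero during payment 22.

22 months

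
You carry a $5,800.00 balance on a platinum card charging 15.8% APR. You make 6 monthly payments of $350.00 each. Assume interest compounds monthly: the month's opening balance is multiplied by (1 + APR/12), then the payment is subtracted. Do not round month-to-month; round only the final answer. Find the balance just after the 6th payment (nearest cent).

$4,103.20

Monthly rate r = 15.8%/12 = 1.31667% = 0.0131667.
Each month: B ← B·(1+r) − $350.00.
Month 1: interest $76.37; balance after payment $5,526.37.
Month 2: interest $72.76; balance after payment $5,249.13.
Month 3: interest $69.11; balance after payment $4,968.24.
Month 4: interest $65.42; balance after payment $4,683.66.
Month 5: interest $61.67; balance after payment $4,395.33.
Month 6: interest $57.87; balance after payment $4,103.20.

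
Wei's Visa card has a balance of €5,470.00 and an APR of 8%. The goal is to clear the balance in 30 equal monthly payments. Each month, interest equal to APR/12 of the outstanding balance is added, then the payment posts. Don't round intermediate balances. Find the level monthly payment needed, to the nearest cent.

€201.78

Monthly rate r = 8%/12 = 0.666667% = 0.00666667.
Level-payment amortization: P = B₀·r / (1 − (1+r)^(−n)) = 5470.00·0.00666667 / (1 − 1.00667^(−30)).
Denominator 1 − (1+r)^(−30) = 0.18072566.
P = 36.4667 / 0.18072566 ≈ 201.78.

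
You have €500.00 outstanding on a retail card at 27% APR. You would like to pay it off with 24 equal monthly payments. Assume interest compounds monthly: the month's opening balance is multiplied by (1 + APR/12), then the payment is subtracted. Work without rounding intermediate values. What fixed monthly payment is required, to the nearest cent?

Monthly rate r = 27%/12 = 2.25% = 0.0225.
Level-payment amortization: P = B₀·r / (1 − (1+r)^(−n)) = 500.00·0.0225 / (1 − 1.0225^(−24)).
Denominator 1 − (1+r)^(−24) = 0.413753315.
P = 11.25 / 0.413753315 ≈ 27.19.

€27.19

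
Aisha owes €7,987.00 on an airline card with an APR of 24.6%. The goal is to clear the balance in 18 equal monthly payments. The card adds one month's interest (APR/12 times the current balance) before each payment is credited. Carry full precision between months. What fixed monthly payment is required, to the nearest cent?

Monthly rate r = 24.6%/12 = 2.05% = 0.0205.
Level-payment amortization: P = B₀·r / (1 − (1+r)^(−n)) = 7987.00·0.0205 / (1 − 1.0205^(−18)).
Denominator 1 − (1+r)^(−18) = 0.305989826.
P = 163.734 / 0.305989826 ≈ 535.09.

€535.09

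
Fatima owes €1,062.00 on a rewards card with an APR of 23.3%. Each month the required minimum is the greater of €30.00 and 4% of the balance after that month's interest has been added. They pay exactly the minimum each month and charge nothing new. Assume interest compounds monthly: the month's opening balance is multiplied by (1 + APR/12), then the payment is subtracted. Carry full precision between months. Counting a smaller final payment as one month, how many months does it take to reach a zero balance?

51 months

Monthly rate r = 23.3%/12 = 1.94167% = 0.0194167.
While 4% of the post-interest balance exceeds €30.00, each month B ← (B·(1+r))·(1 − 0.04), i.e. B shrinks by the factor (1+r)·0.96 = 0.97864.
This holds for months 1–18. Entering month 19 the balance is €720.01; 4% of the post-interest balance is now below €30.00, so the flat €30.00 minimum applies from here.
From month 19 a fixed €30.00 at rate r clears €720.01 in 33 more payments. Total: 18 + 33 = 51 months.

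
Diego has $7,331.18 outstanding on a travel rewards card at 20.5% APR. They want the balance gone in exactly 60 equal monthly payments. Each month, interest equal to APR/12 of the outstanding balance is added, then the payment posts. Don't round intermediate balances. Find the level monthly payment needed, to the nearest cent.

$196.28

Monthly rate r = 20.5%/12 = 1.70833% = 0.0170833.
Level-payment amortization: P = B₀·r / (1 − (1+r)^(−n)) = 7331.18·0.0170833 / (1 − 1.01708^(−60)).
Denominator 1 − (1+r)^(−60) = 0.638084038.
P = 125.241 / 0.638084038 ≈ 196.28.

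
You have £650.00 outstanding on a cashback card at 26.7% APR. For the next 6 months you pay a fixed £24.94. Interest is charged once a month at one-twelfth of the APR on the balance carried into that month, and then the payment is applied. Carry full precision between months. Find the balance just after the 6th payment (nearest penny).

£583.53

Monthly rate r = 26.7%/12 = 2.225% = 0.02225.
Each month: B ← B·(1+r) − £24.94.
Month 1: interest £14.46; balance after payment £639.52.
Month 2: interest £14.23; balance after payment £628.81.
Month 3: interest £13.99; balance after payment £617.86.
Month 4: interest £13.75; balance after payment £606.67.
Month 5: interest £13.50; balance after payment £595.23.
Month 6: interest £13.24; balance after payment £583.53.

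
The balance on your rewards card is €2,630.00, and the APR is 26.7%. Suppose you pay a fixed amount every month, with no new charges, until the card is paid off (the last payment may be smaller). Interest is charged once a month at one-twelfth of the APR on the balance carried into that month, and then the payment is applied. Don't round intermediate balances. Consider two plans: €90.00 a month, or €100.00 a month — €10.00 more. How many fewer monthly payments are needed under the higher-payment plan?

8 fewer payments

Monthly rate r = 26.7%/12 = 2.225% = 0.02225.
At €90.00/mo: n = ⌈−ln(1 − rB₀/P)/ln(1+r)⌉ = 48 payments (last €66.01); total interest = total paid − €2,630.00 = €1,666.01.
At €100.00/mo: 40 payments (last €98.45); total interest €1,368.45.
Payments saved = 48 − 40 = 8.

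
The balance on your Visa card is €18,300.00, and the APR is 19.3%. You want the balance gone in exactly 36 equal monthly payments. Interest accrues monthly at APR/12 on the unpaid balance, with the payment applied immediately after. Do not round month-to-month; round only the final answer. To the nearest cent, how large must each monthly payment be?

€673.58

Monthly rate r = 19.3%/12 = 1.60833% = 0.0160833.
Level-payment amortization: P = B₀·r / (1 − (1+r)^(−n)) = 18300.00·0.0160833 / (1 − 1.01608^(−36)).
Denominator 1 − (1+r)^(−36) = 0.436953581.
P = 294.325 / 0.436953581 ≈ 673.58.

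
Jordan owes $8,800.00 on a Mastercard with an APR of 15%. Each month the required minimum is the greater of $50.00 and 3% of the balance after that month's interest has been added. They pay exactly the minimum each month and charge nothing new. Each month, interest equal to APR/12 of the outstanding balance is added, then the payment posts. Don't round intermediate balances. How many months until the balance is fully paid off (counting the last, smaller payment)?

136 months

Monthly rate r = 15%/12 = 1.25% = 0.0125.
While 3% of the post-interest balance exceeds $50.00, each month B ← (B·(1+r))·(1 − 0.03), i.e. B shrinks by the factor (1+r)·0.97 = 0.98212.
This holds for months 1–93. Entering month 94 the balance is $1,644.34; 3% of the post-interest balance is now below $50.00, so the flat $50.00 minimum applies from here.
From month 94 a fixed $50.00 at rate r clears $1,644.34 in 43 more payments. Total: 93 + 43 = 136 months.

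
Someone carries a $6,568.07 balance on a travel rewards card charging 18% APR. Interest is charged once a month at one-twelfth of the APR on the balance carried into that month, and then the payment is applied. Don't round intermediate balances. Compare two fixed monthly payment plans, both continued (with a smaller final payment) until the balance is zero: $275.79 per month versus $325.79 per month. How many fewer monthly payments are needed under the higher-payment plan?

5 fewer payments

Monthly rate r = 18%/12 = 1.5% = 0.015.
At $275.79/mo: n = ⌈−ln(1 − rB₀/P)/ln(1+r)⌉ = 30 payments (last $189.42); total interest = total paid − $6,568.07 = $1,619.26.
At $325.79/mo: 25 payments (last $61.47); total interest $1,312.36.
Payments saved = 30 − 25 = 5.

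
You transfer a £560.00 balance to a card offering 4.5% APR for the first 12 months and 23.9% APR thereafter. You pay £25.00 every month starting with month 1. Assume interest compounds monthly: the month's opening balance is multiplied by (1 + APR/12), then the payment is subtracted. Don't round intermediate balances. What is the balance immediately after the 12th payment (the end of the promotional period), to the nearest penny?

£279.46

Promo months 1–12 at r₀ = 4.5%/12 = 0.00375; months 13+ at r₁ = 23.9%/12 = 0.0199167.
After month 12: iterate B ← B·(1+r₀) − £25.00 for 12 months → £279.46.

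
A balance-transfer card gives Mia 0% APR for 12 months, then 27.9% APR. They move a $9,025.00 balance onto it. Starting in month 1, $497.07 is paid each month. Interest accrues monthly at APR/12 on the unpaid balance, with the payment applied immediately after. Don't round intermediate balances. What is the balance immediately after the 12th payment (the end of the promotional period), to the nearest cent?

$3,060.16

Promo months 1–12 at r₀ = 0%/12 = 0; months 13+ at r₁ = 27.9%/12 = 0.02325.
After month 12 (no interest yet): B = $9,025.00 − 12·$497.07 = $3,060.16.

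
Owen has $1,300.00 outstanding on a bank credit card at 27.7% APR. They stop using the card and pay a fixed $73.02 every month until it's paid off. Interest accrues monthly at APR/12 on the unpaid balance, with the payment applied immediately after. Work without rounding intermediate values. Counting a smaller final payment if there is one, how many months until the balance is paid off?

24 payments

Monthly rate r = 27.7%/12 = 2.30833% = 0.0230833.
Recurrence: B ← B·(1+r) − $73.02.
Month 1: interest $30.01; balance after payment $1,256.99.
Month 2: interest $29.02; balance after payment $1,212.98.
Closed form: n = −ln(1 − rB₀/P)/ln(1+r) = −ln(0.58904)/ln(1.02308) ≈ 23.192, so the balance reaches zero during payment 24.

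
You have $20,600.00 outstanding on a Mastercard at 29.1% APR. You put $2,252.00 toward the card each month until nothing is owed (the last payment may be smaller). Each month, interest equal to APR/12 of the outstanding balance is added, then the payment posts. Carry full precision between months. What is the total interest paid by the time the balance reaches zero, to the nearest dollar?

Monthly rate r = 29.1%/12 = 2.425% = 0.02425.
Payoff takes n = ⌈−ln(1 − rB₀/P)/ln(1+r)⌉ = ⌈10.467⌉ = 11 payments; the last is $1,059.15.
Total paid = 10·$2,252.00 + $1,059.15 = $23,579.15.
Total interest = total paid − principal = $23,579.15 − $20,600.00 = $2,979.15.

$2,979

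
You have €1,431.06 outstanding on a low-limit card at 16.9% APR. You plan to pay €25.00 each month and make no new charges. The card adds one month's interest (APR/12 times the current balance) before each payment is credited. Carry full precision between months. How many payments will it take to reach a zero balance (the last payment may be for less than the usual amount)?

118 payments

Monthly rate r = 16.9%/12 = 1.40833% = 0.0140833.
Recurrence: B ← B·(1+r) − €25.00.
Month 1: interest €20.15; balance after payment €1,426.21.
Month 2: interest €20.09; balance after payment €1,421.30.
Closed form: n = −ln(1 − rB₀/P)/ln(1+r) = −ln(0.19384)/ln(1.01408) ≈ 117.321, so the balance reaches zero during payment 118.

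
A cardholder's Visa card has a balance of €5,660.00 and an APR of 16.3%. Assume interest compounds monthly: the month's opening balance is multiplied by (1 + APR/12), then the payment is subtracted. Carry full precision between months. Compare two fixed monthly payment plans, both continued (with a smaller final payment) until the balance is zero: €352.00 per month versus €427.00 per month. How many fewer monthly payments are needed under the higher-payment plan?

Monthly rate r = 16.3%/12 = 1.35833% = 0.0135833.
At €352.00/mo: n = ⌈−ln(1 − rB₀/P)/ln(1+r)⌉ = 19 payments (last €93.75); total interest = total paid − €5,660.00 = €769.75.
At €427.00/mo: 15 payments (last €305.24); total interest €623.24.
Payments saved = 19 − 15 = 4.

4 fewer payments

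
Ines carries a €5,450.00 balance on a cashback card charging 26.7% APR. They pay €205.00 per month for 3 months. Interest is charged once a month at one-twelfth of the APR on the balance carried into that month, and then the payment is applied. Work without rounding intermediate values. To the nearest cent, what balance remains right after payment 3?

Monthly rate r = 26.7%/12 = 2.225% = 0.02225.
Each month: B ← B·(1+r) − €205.00.
Month 1: interest €121.26; balance after payment €5,366.26.
Month 2: interest €119.40; balance after payment €5,280.66.
Month 3: interest €117.49; balance after payment €5,193.16.

€5,193.16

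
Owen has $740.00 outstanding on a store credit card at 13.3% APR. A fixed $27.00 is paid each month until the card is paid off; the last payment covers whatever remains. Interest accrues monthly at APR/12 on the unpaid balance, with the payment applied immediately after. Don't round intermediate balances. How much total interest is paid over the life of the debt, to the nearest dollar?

$147

Monthly rate r = 13.3%/12 = 1.10833% = 0.0110833.
Payoff takes n = ⌈−ln(1 − rB₀/P)/ln(1+r)⌉ = ⌈32.849⌉ = 33 payments; the last is $22.93.
Total paid = 32·$27.00 + $22.93 = $886.93.
Total interest = total paid − principal = $886.93 − $740.00 = $146.93.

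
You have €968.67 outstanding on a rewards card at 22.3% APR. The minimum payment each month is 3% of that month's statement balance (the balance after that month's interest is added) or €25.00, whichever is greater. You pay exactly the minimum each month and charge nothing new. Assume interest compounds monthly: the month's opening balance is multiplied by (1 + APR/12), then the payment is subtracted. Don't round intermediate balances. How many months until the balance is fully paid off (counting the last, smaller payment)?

Monthly rate r = 22.3%/12 = 1.85833% = 0.0185833.
While 3% of the post-interest balance exceeds €25.00, each month B ← (B·(1+r))·(1 − 0.03), i.e. B shrinks by the factor (1+r)·0.97 = 0.98803.
This holds for months 1–15. Entering month 16 the balance is €808.54; 3% of the post-interest balance is now below €25.00, so the flat €25.00 minimum applies from here.
From month 16 a fixed €25.00 at rate r clears €808.54 in 50 more payments. Total: 15 + 50 = 65 months.

65 months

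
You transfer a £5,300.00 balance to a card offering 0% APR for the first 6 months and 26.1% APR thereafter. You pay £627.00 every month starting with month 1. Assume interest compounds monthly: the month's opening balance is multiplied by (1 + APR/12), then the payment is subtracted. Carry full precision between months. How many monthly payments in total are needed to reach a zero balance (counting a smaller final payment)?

9 payments

Promo months 1–6 at r₀ = 0%/12 = 0; months 7+ at r₁ = 26.1%/12 = 0.02175.
After month 6 (no interest yet): B = £5,300.00 − 6·£627.00 = £1,538.00.
Then at r₁ with £627.00/mo: n₂ = −ln(1 − r₁·B/P)/ln(1+r₁) ≈ 2.55 → 3 more payments.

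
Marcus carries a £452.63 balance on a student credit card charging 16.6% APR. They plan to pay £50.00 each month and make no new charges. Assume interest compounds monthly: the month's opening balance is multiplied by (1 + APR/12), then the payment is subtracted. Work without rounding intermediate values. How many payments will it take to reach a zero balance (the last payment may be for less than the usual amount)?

10 months

Monthly rate r = 16.6%/12 = 1.38333% = 0.0138333.
Recurrence: B ← B·(1+r) − £50.00.
Month 1: interest £6.26; balance after payment £408.89.
Month 2: interest £5.66; balance after payment £364.55.
Closed form: n = −ln(1 − rB₀/P)/ln(1+r) = −ln(0.87477)/ln(1.01383) ≈ 9.738, so the balance reaches zero during payment 10.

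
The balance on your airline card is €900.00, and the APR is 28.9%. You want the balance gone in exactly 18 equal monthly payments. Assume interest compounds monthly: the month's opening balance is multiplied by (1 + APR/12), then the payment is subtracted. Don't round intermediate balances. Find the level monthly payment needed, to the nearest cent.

€62.21

Monthly rate r = 28.9%/12 = 2.40833% = 0.0240833.
Level-payment amortization: P = B₀·r / (1 − (1+r)^(−n)) = 900.00·0.0240833 / (1 − 1.02408^(−18)).
Denominator 1 − (1+r)^(−18) = 0.34842467.
P = 21.675 / 0.34842467 ≈ 62.21.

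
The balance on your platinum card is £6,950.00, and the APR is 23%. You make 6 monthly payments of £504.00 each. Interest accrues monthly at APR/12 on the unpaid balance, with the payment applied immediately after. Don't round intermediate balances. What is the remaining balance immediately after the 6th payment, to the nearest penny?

£4,615.88

Monthly rate r = 23%/12 = 1.91667% = 0.0191667.
Each month: B ← B·(1+r) − £504.00.
Month 1: interest £133.21; balance after payment £6,579.21.
Month 2: interest £126.10; balance after payment £6,201.31.
Month 3: interest £118.86; balance after payment £5,816.17.
Month 4: interest £111.48; balance after payment £5,423.64.
Month 5: interest £103.95; balance after payment £5,023.60.
Month 6: interest £96.29; balance after payment £4,615.88.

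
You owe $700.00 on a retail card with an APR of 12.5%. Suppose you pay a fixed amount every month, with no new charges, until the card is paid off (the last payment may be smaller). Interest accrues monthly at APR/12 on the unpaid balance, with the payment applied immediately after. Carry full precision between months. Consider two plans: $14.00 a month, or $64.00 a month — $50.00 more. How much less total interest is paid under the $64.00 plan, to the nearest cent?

$246.80

Monthly rate r = 12.5%/12 = 1.04167% = 0.0104167.
At $14.00/mo: n = ⌈−ln(1 − rB₀/P)/ln(1+r)⌉ = 71 payments (last $13.93); total interest = total paid − $700.00 = $293.93.
At $64.00/mo: 12 payments (last $43.13); total interest $47.13.
Interest saved = $293.93 − $47.13 = $246.80.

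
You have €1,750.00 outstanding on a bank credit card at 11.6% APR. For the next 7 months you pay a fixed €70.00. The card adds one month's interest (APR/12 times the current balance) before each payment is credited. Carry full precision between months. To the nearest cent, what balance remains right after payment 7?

Monthly rate r = 11.6%/12 = 0.966667% = 0.00966667.
Each month: B ← B·(1+r) − €70.00.
Month 1: interest €16.92; balance after payment €1,696.92.
Month 2: interest €16.40; balance after payment €1,643.32.
Month 3: interest €15.89; balance after payment €1,589.21.
Month 4: interest €15.36; balance after payment €1,534.57.
Month 5: interest €14.83; balance after payment €1,479.40.
Month 6: interest €14.30; balance after payment €1,423.70.
Month 7: interest €13.76; balance after payment €1,367.47.

€1,367.47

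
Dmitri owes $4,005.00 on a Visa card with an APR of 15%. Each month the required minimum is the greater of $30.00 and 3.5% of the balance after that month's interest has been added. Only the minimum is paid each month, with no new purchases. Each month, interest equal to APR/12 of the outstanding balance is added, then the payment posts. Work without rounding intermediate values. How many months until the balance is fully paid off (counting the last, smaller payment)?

102 months

Monthly rate r = 15%/12 = 1.25% = 0.0125.
While 3.5% of the post-interest balance exceeds $30.00, each month B ← (B·(1+r))·(1 − 0.035), i.e. B shrinks by the factor (1+r)·0.965 = 0.97706.
This holds for months 1–67. Entering month 68 the balance is $846.06; 3.5% of the post-interest balance is now below $30.00, so the flat $30.00 minimum applies from here.
From month 68 a fixed $30.00 at rate r clears $846.06 in 35 more payments. Total: 67 + 35 = 102 months.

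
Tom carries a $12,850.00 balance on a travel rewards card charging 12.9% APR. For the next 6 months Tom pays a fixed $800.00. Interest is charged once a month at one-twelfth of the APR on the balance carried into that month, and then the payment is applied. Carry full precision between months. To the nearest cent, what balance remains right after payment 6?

Monthly rate r = 12.9%/12 = 1.075% = 0.01075.
Each month: B ← B·(1+r) − $800.00.
Month 1: interest $138.14; balance after payment $12,188.14.
Month 2: interest $131.02; balance after payment $11,519.16.
Month 3: interest $123.83; balance after payment $10,842.99.
Month 4: interest $116.56; balance after payment $10,159.55.
Month 5: interest $109.22; balance after payment $9,468.77.
Month 6: interest $101.79; balance after payment $8,770.56.

$8,770.56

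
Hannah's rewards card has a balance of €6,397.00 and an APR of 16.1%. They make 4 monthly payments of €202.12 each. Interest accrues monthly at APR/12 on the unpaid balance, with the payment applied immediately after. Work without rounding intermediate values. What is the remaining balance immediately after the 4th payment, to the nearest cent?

Monthly rate r = 16.1%/12 = 1.34167% = 0.0134167.
Each month: B ← B·(1+r) − €202.12.
Month 1: interest €85.83; balance after payment €6,280.71.
Month 2: interest €84.27; balance after payment €6,162.85.
Month 3: interest €82.68; balance after payment €6,043.42.
Month 4: interest €81.08; balance after payment €5,922.38.

€5,922.38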